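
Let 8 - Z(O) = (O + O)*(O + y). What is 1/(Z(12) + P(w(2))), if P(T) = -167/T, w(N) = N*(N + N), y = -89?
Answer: 8/14681 ≈ 0.00054492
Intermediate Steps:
Z(O) = 8 - 2*O*(-89 + O) (Z(O) = 8 - (O + O)*(O - 89) = 8 - 2*O*(-89 + O))
w(N) = 2*N² (w(N) = N*(2*N) = 2*N²)
1/(Z(12) + P(w(2))) = 1/((8 - 2*12² + 178*12) - 167/(2*2²)) = 1/((8 - 2*144 + 2136) - 167/(2*4)) = 1/((8 - 288 + 2136) - 167/8) = 1/(1856 - 167*⅛) = 1/(1856 - 167/8) = 1/(14681/8) = 8/14681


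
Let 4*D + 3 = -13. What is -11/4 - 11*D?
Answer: 165/4 ≈ 41.250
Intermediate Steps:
D = -4 (D = -¾ + (¼)*(-13) = -¾ - 13/4 = -4)
-11/4 - 11*D = -11/4 - 11*(-4) = -11*¼ + 44 = -11/4 + 44 = 165/4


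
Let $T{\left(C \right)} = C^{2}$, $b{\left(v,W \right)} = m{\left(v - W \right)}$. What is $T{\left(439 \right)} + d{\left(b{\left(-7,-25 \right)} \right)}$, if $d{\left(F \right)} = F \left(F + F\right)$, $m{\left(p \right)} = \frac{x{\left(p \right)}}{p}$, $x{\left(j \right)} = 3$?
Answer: $\frac{3468979}{18} \approx 1.9272 \cdot 10^{5}$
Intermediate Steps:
$m{\left(p \right)} = \frac{3}{p}$
$b{\left(v,W \right)} = \frac{3}{v - W}$
$d{\left(F \right)} = 2 F^{2}$ ($d{\left(F \right)} = F 2 F = 2 F^{2}$)
$T{\left(439 \right)} + d{\left(b{\left(-7,-25 \right)} \right)} = 439^{2} + 2 \left(\frac{3}{-7 - -25}\right)^{2} = 192721 + 2 \left(\frac{3}{-7 + 25}\right)^{2} = 192721 + 2 \left(\frac{3}{18}\right)^{2} = 192721 + 2 \left(3 \cdot \frac{1}{18}\right)^{2} = 192721 + \frac{2}{36} = 192721 + 2 \cdot \frac{1}{36} = 192721 + \frac{1}{18} = \frac{3468979}{18}$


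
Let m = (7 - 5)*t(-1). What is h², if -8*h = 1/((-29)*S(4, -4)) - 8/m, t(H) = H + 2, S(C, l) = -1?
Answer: 13225/53824 ≈ 0.24571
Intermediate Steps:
t(H) = 2 + H
m = 2 (m = (7 - 5)*(2 - 1) = 2*1 = 2)
h = 115/232 (h = -(1/(-29*(-1)) - 8/2)/8 = -(-1/29*(-1) - 8*½)/8 = -(1/29 - 4)/8 = -⅛*(-115/29) = 115/232 ≈ 0.49569)
h² = (115/232)² = 13225/53824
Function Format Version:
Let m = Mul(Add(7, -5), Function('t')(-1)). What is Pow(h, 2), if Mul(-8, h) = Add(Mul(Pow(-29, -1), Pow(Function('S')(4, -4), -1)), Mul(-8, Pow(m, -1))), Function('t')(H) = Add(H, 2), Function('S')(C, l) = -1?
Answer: Rational(13225, 53824) ≈ 0.24571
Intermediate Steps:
Function('t')(H) = Add(2, H)
m = 2 (m = Mul(Add(7, -5), Add(2, -1)) = Mul(2, 1) = 2)
h = Rational(115, 232) (h = Mul(Rational(-1, 8), Add(Mul(Pow(-29, -1), Pow(-1, -1)), Mul(-8, Pow(2, -1)))) = Mul(Rational(-1, 8), Add(Mul(Rational(-1, 29), -1), Mul(-8, Rational(1, 2)))) = Mul(Rational(-1, 8), Add(Rational(1, 29), -4)) = Mul(Rational(-1, 8), Rational(-115, 29)) = Rational(115, 232) ≈ 0.49569)
Pow(h, 2) = Pow(Rational(115, 232), 2) = Rational(13225, 53824)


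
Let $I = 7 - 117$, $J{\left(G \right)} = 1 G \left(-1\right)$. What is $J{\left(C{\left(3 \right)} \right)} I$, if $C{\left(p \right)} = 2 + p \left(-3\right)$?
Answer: $-770$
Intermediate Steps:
$C{\left(p \right)} = 2 - 3 p$
$J{\left(G \right)} = - G$ ($J{\left(G \right)} = G \left(-1\right) = - G$)
$I = -110$ ($I = 7 - 117 = -110$)
$J{\left(C{\left(3 \right)} \right)} I = - (2 - 9) \left(-110\right) = \left(-1\right) \left(-7\right) \left(-110\right) = 7 \left(-110\right) = -770$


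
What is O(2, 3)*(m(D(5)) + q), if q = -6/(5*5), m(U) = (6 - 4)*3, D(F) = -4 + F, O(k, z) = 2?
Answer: 288/25 ≈ 11.520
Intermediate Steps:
m(U) = 6 (m(U) = 2*3 = 6)
q = -6/25 ≈ -0.24000
O(2, 3)*(m(D(5)) + q) = 2*(6 - 6/25) = 2*(144/25) = 288/25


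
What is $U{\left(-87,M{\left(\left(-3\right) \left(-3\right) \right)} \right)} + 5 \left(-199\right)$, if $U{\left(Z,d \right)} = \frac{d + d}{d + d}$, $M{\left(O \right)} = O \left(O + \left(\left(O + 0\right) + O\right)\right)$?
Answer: $-994$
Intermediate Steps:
$M{\left(O \right)} = 3 O^{2}$ ($M{\left(O \right)} = O \left(O + \left(O + O\right)\right) = O \left(O + 2 O\right) = O 3 O = 3 O^{2}$)
$U{\left(Z,d \right)} = 1$ ($U{\left(Z,d \right)} = \frac{2 d}{2 d} = 2 d \frac{1}{2 d} = 1$)
$U{\left(-87,M{\left(\left(-3\right) \left(-3\right) \right)} \right)} + 5 \left(-199\right) = 1 + 5 \left(-199\right) = 1 - 995 = -994$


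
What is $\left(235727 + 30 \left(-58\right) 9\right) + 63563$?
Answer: $283630$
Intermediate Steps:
$\left(235727 + 30 \left(-58\right) 9\right) + 63563 = \left(235727 - 15660\right) + 63563 = 220067 + 63563 = 283630$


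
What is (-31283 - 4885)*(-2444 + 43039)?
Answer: -1468239960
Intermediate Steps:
(-31283 - 4885)*(-2444 + 43039) = -36168*40595 = -1468239960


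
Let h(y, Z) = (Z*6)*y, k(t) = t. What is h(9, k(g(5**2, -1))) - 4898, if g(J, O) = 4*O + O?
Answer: -5168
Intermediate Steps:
g(J, O) = 5*O
h(y, Z) = 6*Z*y (h(y, Z) = (6*Z)*y = 6*Z*y)
h(9, k(g(5**2, -1))) - 4898 = 6*(5*(-1))*9 - 4898 = 6*(-5)*9 - 4898 = -270 - 4898 = -5168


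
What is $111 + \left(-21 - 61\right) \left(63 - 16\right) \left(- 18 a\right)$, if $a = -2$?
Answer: $-138633$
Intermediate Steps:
$111 + \left(-21 - 61\right) \left(63 - 16\right) \left(- 18 a\right) = 111 + \left(-21 - 61\right) \left(63 - 16\right) \left(\left(-18\right) \left(-2\right)\right) = 111 + \left(-82\right) 47 \cdot 36 = 111 - 138744 = -138633$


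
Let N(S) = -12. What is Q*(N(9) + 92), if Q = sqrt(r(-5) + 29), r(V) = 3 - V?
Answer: 80*sqrt(37) ≈ 486.62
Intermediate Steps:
Q = sqrt(37) (Q = sqrt((3 - 1*(-5)) + 29) = sqrt((3 + 5) + 29) = sqrt(8 + 29) = sqrt(37) ≈ 6.0828)
Q*(N(9) + 92) = sqrt(37)*(-12 + 92) = sqrt(37)*80 = 80*sqrt(37)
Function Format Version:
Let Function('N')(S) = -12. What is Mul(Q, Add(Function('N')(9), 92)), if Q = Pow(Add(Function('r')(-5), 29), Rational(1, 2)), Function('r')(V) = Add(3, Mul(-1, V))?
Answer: Mul(80, Pow(37, Rational(1, 2))) ≈ 486.62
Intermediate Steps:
Q = Pow(37, Rational(1, 2)) (Q = Pow(Add(Add(3, Mul(-1, -5)), 29), Rational(1, 2)) = Pow(Add(Add(3, 5), 29), Rational(1, 2)) = Pow(Add(8, 29), Rational(1, 2)) = Pow(37, Rational(1, 2)) ≈ 6.0828)
Mul(Q, Add(Function('N')(9), 92)) = Mul(Pow(37, Rational(1, 2)), Add(-12, 92)) = Mul(Pow(37, Rational(1, 2)), 80) = Mul(80, Pow(37, Rational(1, 2)))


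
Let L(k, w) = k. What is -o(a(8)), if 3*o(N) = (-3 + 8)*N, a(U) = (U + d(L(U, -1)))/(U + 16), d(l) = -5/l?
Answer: -295/576 ≈ -0.51215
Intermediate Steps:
a(U) = (U - 5/U)/(16 + U) (a(U) = (U - 5/U)/(U + 16) = (U - 5/U)/(16 + U))
o(N) = 5*N/3 (o(N) = ((-3 + 8)*N)/3 = (5*N)/3 = 5*N/3)
-o(a(8)) = -5*(-5 + 8²)/(8*(16 + 8))/3 = -5*(⅛)*(-5 + 64)/24/3 = -5*(⅛)*(1/24)*59/3 = -5*59/(3*192) = -1*295/576 = -295/576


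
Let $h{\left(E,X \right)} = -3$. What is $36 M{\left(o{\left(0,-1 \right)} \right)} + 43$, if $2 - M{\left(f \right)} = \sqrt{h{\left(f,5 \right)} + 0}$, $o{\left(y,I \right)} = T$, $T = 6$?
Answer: $115 - 36 i \sqrt{3} \approx 115.0 - 62.354 i$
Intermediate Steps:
$o{\left(y,I \right)} = 6$
$M{\left(f \right)} = 2 - i \sqrt{3}$ ($M{\left(f \right)} = 2 - \sqrt{-3 + 0} = 2 - \sqrt{-3} = 2 - i \sqrt{3}$)
$36 M{\left(o{\left(0,-1 \right)} \right)} + 43 = 36 \left(2 - i \sqrt{3}\right) + 43 = \left(72 - 36 i \sqrt{3}\right) + 43 = 115 - 36 i \sqrt{3}$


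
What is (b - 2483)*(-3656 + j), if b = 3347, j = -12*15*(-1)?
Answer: -3003264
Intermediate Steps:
j = 180 (j = -180*(-1) = 180)
(b - 2483)*(-3656 + j) = (3347 - 2483)*(-3656 + 180) = 864*(-3476) = -3003264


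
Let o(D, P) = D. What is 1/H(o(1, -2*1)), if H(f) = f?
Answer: 1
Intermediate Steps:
1/H(o(1, -2*1)) = 1/1 = 1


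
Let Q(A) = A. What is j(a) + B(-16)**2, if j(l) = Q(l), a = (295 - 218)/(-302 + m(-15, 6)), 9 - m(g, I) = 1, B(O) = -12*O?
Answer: 1548277/42 ≈ 36864.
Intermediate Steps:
m(g, I) = 8 (m(g, I) = 9 - 1*1 = 9 - 1 = 8)
a = -11/42 (a = (295 - 218)/(-302 + 8) = 77/(-294) = 77*(-1/294) = -11/42 ≈ -0.26190)
j(l) = l
j(a) + B(-16)**2 = -11/42 + (-12*(-16))**2 = -11/42 + 192**2 = -11/42 + 36864 = 1548277/42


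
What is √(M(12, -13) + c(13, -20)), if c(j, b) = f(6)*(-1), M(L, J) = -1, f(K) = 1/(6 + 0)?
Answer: I*√42/6 ≈ 1.0801*I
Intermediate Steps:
f(K) = ⅙ (f(K) = 1/6 = ⅙)
c(j, b) = -⅙ (c(j, b) = (⅙)*(-1) = -⅙)
√(M(12, -13) + c(13, -20)) = √(-1 - ⅙) = √(-7/6) = I*√42/6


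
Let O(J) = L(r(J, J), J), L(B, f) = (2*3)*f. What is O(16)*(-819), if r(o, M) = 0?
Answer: -78624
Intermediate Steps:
L(B, f) = 6*f
O(J) = 6*J
O(16)*(-819) = (6*16)*(-819) = 96*(-819) = -78624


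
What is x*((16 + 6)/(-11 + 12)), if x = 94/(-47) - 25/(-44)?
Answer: -63/2 ≈ -31.500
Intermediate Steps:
x = -63/44 (x = 94*(-1/47) - 25*(-1/44) = -2 + 25/44 = -63/44 ≈ -1.4318)
x*((16 + 6)/(-11 + 12)) = -63*(16 + 6)/(44*(-11 + 12)) = -63/(2*1) = -63/2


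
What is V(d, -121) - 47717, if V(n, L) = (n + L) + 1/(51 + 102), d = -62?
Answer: -7328699/153 ≈ -47900.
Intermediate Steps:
V(n, L) = 1/153 + L + n (V(n, L) = (L + n) + 1/153 = 1/153 + L + n)
V(d, -121) - 47717 = (1/153 - 121 - 62) - 47717 = -27998/153 - 47717 = -7328699/153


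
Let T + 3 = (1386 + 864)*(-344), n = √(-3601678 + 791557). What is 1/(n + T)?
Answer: -258001/199694484710 - I*√2810121/599083454130 ≈ -1.292e-6 - 2.7982e-9*I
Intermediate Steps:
n = I*√2810121 (n = √(-2810121) = I*√2810121 ≈ 1676.3*I)
T = -774003 (T = -3 + (1386 + 864)*(-344) = -3 + 2250*(-344) = -3 - 774000 = -774003)
1/(n + T) = 1/(I*√2810121 - 774003) = 1/(-774003 + I*√2810121)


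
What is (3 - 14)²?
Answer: 121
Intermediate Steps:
(3 - 14)² = (-11)² = 121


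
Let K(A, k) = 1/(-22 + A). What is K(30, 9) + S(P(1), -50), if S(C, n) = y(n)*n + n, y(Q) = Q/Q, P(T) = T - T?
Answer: -799/8 ≈ -99.875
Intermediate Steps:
P(T) = 0
y(Q) = 1
S(C, n) = 2*n (S(C, n) = 1*n + n = n + n = 2*n)
K(30, 9) + S(P(1), -50) = 1/(-22 + 30) + 2*(-50) = 1/8 - 100 = ⅛ - 100 = -799/8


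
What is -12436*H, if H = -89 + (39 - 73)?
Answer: 1529628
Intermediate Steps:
H = -123 (H = -89 - 34 = -123)
-12436*H = -12436*(-123) = 1529628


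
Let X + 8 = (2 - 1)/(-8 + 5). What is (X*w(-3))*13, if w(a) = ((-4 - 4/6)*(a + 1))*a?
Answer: 9100/3 ≈ 3033.3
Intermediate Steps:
w(a) = a*(-14/3 - 14*a/3) (w(a) = ((-4 - 4*⅙)*(1 + a))*a = ((-4 - ⅔)*(1 + a))*a = (-14*(1 + a)/3)*a = (-14/3 - 14*a/3)*a = a*(-14/3 - 14*a/3))
X = -25/3 (X = -8 + (2 - 1)/(-8 + 5) = -8 + 1/(-3) = -8 + 1*(-⅓) = -8 - ⅓ = -25/3 ≈ -8.3333)
(X*w(-3))*13 = -(-350)*(-3)*(1 - 3)/9*13 = -(-350)*(-3)*(-2)/9*13 = -25/3*(-28)*13 = (700/3)*13 = 9100/3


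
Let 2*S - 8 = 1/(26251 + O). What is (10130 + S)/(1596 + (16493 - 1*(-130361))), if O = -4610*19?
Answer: 1243218851/18211549100 ≈ 0.068265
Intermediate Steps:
O = -87590
S = 490711/122678 (S = 4 + 1/(2*(26251 - 87590)) = 4 + (1/2)/(-61339) = 4 + (1/2)*(-1/61339) = 4 - 1/122678 = 490711/122678 ≈ 4.0000)
(10130 + S)/(1596 + (16493 - 1*(-130361))) = (10130 + 490711/122678)/(1596 + (16493 - 1*(-130361))) = 1243218851/(122678*(1596 + (16493 + 130361))) = 1243218851/(122678*(1596 + 146854)) = (1243218851/122678)/148450 = (1243218851/122678)*(1/148450) = 1243218851/18211549100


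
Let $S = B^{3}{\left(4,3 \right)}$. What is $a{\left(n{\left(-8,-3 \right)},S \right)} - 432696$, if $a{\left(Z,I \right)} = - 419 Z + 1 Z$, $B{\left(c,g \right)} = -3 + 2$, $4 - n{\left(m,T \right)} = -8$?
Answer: $-437712$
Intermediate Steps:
$n{\left(m,T \right)} = 12$ ($n{\left(m,T \right)} = 4 - -8 = 4 + 8 = 12$)
$B{\left(c,g \right)} = -1$
$S = -1$ ($S = \left(-1\right)^{3} = -1$)
$a{\left(Z,I \right)} = - 418 Z$ ($a{\left(Z,I \right)} = - 419 Z + Z = - 418 Z$)
$a{\left(n{\left(-8,-3 \right)},S \right)} - 432696 = \left(-418\right) 12 - 432696 = -5016 - 432696 = -437712$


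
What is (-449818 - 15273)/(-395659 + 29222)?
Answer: 465091/366437 ≈ 1.2692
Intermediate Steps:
(-449818 - 15273)/(-395659 + 29222) = -465091/(-366437) = -465091*(-1/366437) = 465091/366437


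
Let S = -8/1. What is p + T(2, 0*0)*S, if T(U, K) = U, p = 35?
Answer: 19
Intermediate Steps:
S = -8 (S = -8*1 = -8)
p + T(2, 0*0)*S = 35 + 2*(-8) = 35 - 16 = 19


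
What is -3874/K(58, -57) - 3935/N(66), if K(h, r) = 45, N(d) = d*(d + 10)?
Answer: -6536353/75240 ≈ -86.873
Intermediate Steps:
N(d) = d*(10 + d)
-3874/K(58, -57) - 3935/N(66) = -3874/45 - 3935*1/(66*(10 + 66)) = -3874*1/45 - 3935/(66*76) = -3874/45 - 3935/5016 = -6536353/75240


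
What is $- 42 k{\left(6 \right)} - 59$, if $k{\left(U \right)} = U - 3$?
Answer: $-185$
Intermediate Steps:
$k{\left(U \right)} = -3 + U$ ($k{\left(U \right)} = U - 3 = -3 + U$)
$- 42 k{\left(6 \right)} - 59 = - 42 \left(-3 + 6\right) - 59 = \left(-42\right) 3 - 59 = -126 - 59 = -185$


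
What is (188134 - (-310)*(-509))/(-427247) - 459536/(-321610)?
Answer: 93288221776/68703453835 ≈ 1.3578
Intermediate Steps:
(188134 - (-310)*(-509))/(-427247) - 459536/(-321610) = (188134 - 1*157790)*(-1/427247) - 459536*(-1/321610) = (188134 - 157790)*(-1/427247) + 229768/160805 = 30344*(-1/427247) + 229768/160805 = -30344/427247 + 229768/160805 = 93288221776/68703453835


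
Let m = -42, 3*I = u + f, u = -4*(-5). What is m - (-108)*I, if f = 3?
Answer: 786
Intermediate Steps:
u = 20
I = 23/3 (I = (20 + 3)/3 = (⅓)*23 = 23/3 ≈ 7.6667)
m - (-108)*I = -42 - (-108)*23/3 = -42 - 18*(-46) = -42 + 828 = 786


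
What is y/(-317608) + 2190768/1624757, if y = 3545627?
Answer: -174654373955/17794338664 ≈ -9.8152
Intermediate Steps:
y/(-317608) + 2190768/1624757 = 3545627/(-317608) + 2190768/1624757 = 3545627*(-1/317608) + 2190768*(1/1624757) = -122263/10952 + 2190768/1624757 = -174654373955/17794338664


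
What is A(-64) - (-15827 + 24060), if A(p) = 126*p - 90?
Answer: -16387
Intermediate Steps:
A(p) = -90 + 126*p
A(-64) - (-15827 + 24060) = (-90 + 126*(-64)) - (-15827 + 24060) = (-90 - 8064) - 1*8233 = -8154 - 8233 = -16387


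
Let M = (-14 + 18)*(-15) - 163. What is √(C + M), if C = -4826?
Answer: 3*I*√561 ≈ 71.056*I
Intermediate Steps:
M = -223 (M = 4*(-15) - 163 = -60 - 163 = -223)
√(C + M) = √(-4826 - 223) = √(-5049) = 3*I*√561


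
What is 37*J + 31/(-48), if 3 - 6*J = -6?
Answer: 2633/48 ≈ 54.854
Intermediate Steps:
J = 3/2 (J = 1/2 - 1/6*(-6) = 1/2 + 1 = 3/2 ≈ 1.5000)
37*J + 31/(-48) = 37*(3/2) + 31/(-48) = 111/2 + 31*(-1/48) = 111/2 - 31/48 = 2633/48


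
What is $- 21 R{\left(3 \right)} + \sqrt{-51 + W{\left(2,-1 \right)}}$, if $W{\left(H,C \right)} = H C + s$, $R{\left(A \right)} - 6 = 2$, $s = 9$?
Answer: $-168 + 2 i \sqrt{11} \approx -168.0 + 6.6332 i$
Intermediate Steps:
$R{\left(A \right)} = 8$ ($R{\left(A \right)} = 6 + 2 = 8$)
$W{\left(H,C \right)} = 9 + C H$ ($W{\left(H,C \right)} = H C + 9 = C H + 9 = 9 + C H$)
$- 21 R{\left(3 \right)} + \sqrt{-51 + W{\left(2,-1 \right)}} = \left(-21\right) 8 + \sqrt{-51 + \left(9 - 2\right)} = -168 + \sqrt{-51 + \left(9 - 2\right)} = -168 + \sqrt{-51 + 7} = -168 + \sqrt{-44} = -168 + 2 i \sqrt{11}$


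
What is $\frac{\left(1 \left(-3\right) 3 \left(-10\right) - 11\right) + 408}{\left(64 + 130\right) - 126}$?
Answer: $\frac{487}{68} \approx 7.1618$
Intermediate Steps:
$\frac{\left(1 \left(-3\right) 3 \left(-10\right) - 11\right) + 408}{\left(64 + 130\right) - 126} = \frac{\left(\left(-3\right) 3 \left(-10\right) - 11\right) + 408}{194 - 126} = \frac{\left(\left(-9\right) \left(-10\right) - 11\right) + 408}{194 - 126} = \frac{\left(90 - 11\right) + 408}{68} = \left(79 + 408\right) \frac{1}{68} = 487 \cdot \frac{1}{68} = \frac{487}{68}$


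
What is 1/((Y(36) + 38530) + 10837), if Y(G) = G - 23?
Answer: 1/49380 ≈ 2.0251e-5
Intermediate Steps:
Y(G) = -23 + G
1/((Y(36) + 38530) + 10837) = 1/(((-23 + 36) + 38530) + 10837) = 1/((13 + 38530) + 10837) = 1/(38543 + 10837) = 1/49380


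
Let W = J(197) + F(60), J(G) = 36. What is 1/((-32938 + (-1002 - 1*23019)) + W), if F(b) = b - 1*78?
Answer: -1/56941 ≈ -1.7562e-5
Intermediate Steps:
F(b) = -78 + b (F(b) = b - 78 = -78 + b)
W = 18 (W = 36 + (-78 + 60) = 36 - 18 = 18)
1/((-32938 + (-1002 - 1*23019)) + W) = 1/((-32938 + (-1002 - 1*23019)) + 18) = 1/((-32938 + (-1002 - 23019)) + 18) = 1/((-32938 - 24021) + 18) = 1/(-56959 + 18) = 1/(-56941) = -1/56941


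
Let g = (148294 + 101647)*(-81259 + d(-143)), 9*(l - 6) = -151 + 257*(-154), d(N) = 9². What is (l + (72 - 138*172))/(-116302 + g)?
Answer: 84217/60869480400 ≈ 1.3836e-6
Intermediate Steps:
d(N) = 81
l = -13225/3 (l = 6 + (-151 + 257*(-154))/9 = 6 + (-151 - 39578)/9 = 6 + (⅑)*(-39729) = 6 - 13243/3 = -13225/3 ≈ -4408.3)
g = -20289710498 (g = (148294 + 101647)*(-81259 + 81) = 249941*(-81178) = -20289710498)
(l + (72 - 138*172))/(-116302 + g) = (-13225/3 + (72 - 138*172))/(-116302 - 20289710498) = (-13225/3 + (72 - 23736))/(-20289826800) = (-13225/3 - 23664)*(-1/20289826800) = -84217/3*(-1/20289826800) = 84217/60869480400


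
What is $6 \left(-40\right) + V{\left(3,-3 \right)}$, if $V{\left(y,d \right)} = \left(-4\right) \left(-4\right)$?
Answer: $-224$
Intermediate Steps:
$V{\left(y,d \right)} = 16$
$6 \left(-40\right) + V{\left(3,-3 \right)} = 6 \left(-40\right) + 16 = -240 + 16 = -224$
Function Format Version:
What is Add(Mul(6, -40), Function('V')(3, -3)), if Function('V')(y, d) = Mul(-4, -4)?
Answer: -224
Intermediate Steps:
Function('V')(y, d) = 16
Add(Mul(6, -40), Function('V')(3, -3)) = Add(Mul(6, -40), 16) = Add(-240, 16) = -224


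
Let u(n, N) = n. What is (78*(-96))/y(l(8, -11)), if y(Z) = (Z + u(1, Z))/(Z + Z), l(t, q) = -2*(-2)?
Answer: -59904/5 ≈ -11981.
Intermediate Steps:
l(t, q) = 4
y(Z) = (1 + Z)/(2*Z) (y(Z) = (Z + 1)/(Z + Z) = (1 + Z)/((2*Z)) = (1 + Z)*(1/(2*Z)) = (1 + Z)/(2*Z))
(78*(-96))/y(l(8, -11)) = (78*(-96))/(((½)*(1 + 4)/4)) = -7488/((½)*(¼)*5) = -7488/5/8 = -7488*8/5 = -59904/5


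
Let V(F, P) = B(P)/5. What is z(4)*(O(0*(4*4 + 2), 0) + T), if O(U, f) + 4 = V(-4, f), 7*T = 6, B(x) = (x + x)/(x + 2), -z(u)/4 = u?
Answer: 352/7 ≈ 50.286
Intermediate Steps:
z(u) = -4*u
B(x) = 2*x/(2 + x) (B(x) = (2*x)/(2 + x) = 2*x/(2 + x))
T = 6/7 (T = (⅐)*6 = 6/7 ≈ 0.85714)
V(F, P) = 2*P/(5*(2 + P)) (V(F, P) = (2*P/(2 + P))/5 = (2*P/(2 + P))*(⅕) = 2*P/(5*(2 + P)))
O(U, f) = -4 + 2*f/(5*(2 + f))
z(4)*(O(0*(4*4 + 2), 0) + T) = (-4*4)*(2*(-20 - 9*0)/(5*(2 + 0)) + 6/7) = -16*((⅖)*(-20 + 0)/2 + 6/7) = -16*((⅖)*(½)*(-20) + 6/7) = -16*(-4 + 6/7) = -16*(-22/7) = 352/7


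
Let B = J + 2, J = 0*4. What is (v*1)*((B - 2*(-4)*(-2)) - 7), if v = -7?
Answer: 147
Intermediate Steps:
J = 0
B = 2 (B = 0 + 2 = 2)
(v*1)*((B - 2*(-4)*(-2)) - 7) = (-7*1)*((2 - 2*(-4)*(-2)) - 7) = -7*((2 + 8*(-2)) - 7) = -7*((2 - 16) - 7) = -7*(-14 - 7) = -7*(-21) = 147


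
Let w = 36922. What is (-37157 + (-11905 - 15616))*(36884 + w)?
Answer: -4773624468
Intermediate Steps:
(-37157 + (-11905 - 15616))*(36884 + w) = (-37157 + (-11905 - 15616))*(36884 + 36922) = (-37157 - 27521)*73806 = -64678*73806 = -4773624468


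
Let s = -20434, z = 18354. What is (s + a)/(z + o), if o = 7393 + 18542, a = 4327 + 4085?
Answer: -12022/44289 ≈ -0.27144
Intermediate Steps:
a = 8412
o = 25935
(s + a)/(z + o) = (-20434 + 8412)/(18354 + 25935) = -12022/44289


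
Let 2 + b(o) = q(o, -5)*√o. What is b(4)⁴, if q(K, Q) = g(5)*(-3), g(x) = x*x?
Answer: 533794816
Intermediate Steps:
g(x) = x²
q(K, Q) = -75 (q(K, Q) = 5²*(-3) = 25*(-3) = -75)
b(o) = -2 - 75*√o
b(4)⁴ = (-2 - 75*√4)⁴ = (-2 - 75*2)⁴ = (-2 - 150)⁴ = (-152)⁴ = 533794816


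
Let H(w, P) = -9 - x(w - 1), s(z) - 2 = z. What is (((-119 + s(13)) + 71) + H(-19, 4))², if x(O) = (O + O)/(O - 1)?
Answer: 850084/441 ≈ 1927.6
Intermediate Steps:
s(z) = 2 + z
x(O) = 2*O/(-1 + O) (x(O) = (2*O)/(-1 + O) = 2*O/(-1 + O))
H(w, P) = -9 - 2*(-1 + w)/(-2 + w) (H(w, P) = -9 - 2*(w - 1)/(-1 + (w - 1)) = -9 - 2*(-1 + w)/(-1 + (-1 + w)) = -9 - 2*(-1 + w)/(-2 + w))
(((-119 + s(13)) + 71) + H(-19, 4))² = (((-119 + (2 + 13)) + 71) + (20 - 11*(-19))/(-2 - 19))² = (((-119 + 15) + 71) + (20 + 209)/(-21))² = ((-104 + 71) - 1/21*229)² = (-33 - 229/21)² = (-922/21)² = 850084/441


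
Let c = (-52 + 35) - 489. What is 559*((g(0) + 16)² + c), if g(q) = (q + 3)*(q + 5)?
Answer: 254345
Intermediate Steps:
g(q) = (3 + q)*(5 + q)
c = -506 (c = -17 - 489 = -506)
559*((g(0) + 16)² + c) = 559*(((15 + 0² + 8*0) + 16)² - 506) = 559*(((15 + 0 + 0) + 16)² - 506) = 559*((15 + 16)² - 506) = 559*(31² - 506) = 559*(961 - 506) = 559*455 = 254345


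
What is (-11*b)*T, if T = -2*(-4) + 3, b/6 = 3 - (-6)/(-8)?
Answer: -3267/2 ≈ -1633.5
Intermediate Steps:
b = 27/2 (b = 6*(3 - (-6)/(-8)) = 6*(3 - (-6)*(-1)/8) = 6*(3 - 1*¾) = 6*(3 - ¾) = 6*(9/4) = 27/2 ≈ 13.500)
T = 11 (T = 8 + 3 = 11)
(-11*b)*T = -11*27/2*11 = -297/2*11 = -3267/2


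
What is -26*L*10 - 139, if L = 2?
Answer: -659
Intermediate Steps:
-26*L*10 - 139 = -52*10 - 139 = -26*20 - 139 = -520 - 139 = -659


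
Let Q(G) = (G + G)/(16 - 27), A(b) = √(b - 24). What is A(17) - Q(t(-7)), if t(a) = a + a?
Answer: -28/11 + I*√7 ≈ -2.5455 + 2.6458*I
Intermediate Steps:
A(b) = √(-24 + b)
t(a) = 2*a
Q(G) = -2*G/11 (Q(G) = (2*G)/(-11) = (2*G)*(-1/11) = -2*G/11)
A(17) - Q(t(-7)) = √(-24 + 17) - (-2)*2*(-7)/11 = √(-7) - (-2)*(-14)/11 = I*√7 - 1*28/11 = I*√7 - 28/11 = -28/11 + I*√7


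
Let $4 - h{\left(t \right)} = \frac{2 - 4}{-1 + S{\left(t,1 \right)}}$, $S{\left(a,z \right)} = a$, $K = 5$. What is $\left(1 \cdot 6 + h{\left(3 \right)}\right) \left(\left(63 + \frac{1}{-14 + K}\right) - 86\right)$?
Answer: $- \frac{2288}{9} \approx -254.22$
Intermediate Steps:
$h{\left(t \right)} = 4 + \frac{2}{-1 + t}$ ($h{\left(t \right)} = 4 - \frac{2 - 4}{-1 + t} = 4 - - \frac{2}{-1 + t} = 4 + \frac{2}{-1 + t}$)
$\left(1 \cdot 6 + h{\left(3 \right)}\right) \left(\left(63 + \frac{1}{-14 + K}\right) - 86\right) = \left(1 \cdot 6 + \frac{2 \left(-1 + 2 \cdot 3\right)}{-1 + 3}\right) \left(\left(63 + \frac{1}{-14 + 5}\right) - 86\right) = \left(6 + \frac{2 \left(-1 + 6\right)}{2}\right) \left(\left(63 + \frac{1}{-9}\right) - 86\right) = \left(6 + 2 \cdot \frac{1}{2} \cdot 5\right) \left(\left(63 - \frac{1}{9}\right) - 86\right) = \left(6 + 5\right) \left(\frac{566}{9} - 86\right) = 11 \left(- \frac{208}{9}\right) = - \frac{2288}{9}$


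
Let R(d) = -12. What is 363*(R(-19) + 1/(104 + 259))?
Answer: -4355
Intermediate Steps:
363*(R(-19) + 1/(104 + 259)) = 363*(-12 + 1/(104 + 259)) = 363*(-12 + 1/363) = 363*(-4355/363) = -4355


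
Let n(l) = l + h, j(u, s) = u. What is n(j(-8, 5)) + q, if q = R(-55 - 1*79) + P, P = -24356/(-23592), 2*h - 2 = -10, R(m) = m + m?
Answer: -1645351/5898 ≈ -278.97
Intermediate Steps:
R(m) = 2*m
h = -4 (h = 1 + (½)*(-10) = 1 - 5 = -4)
P = 6089/5898 (P = -24356*(-1/23592) = 6089/5898 ≈ 1.0324)
q = -1574575/5898 (q = 2*(-55 - 1*79) + 6089/5898 = 2*(-55 - 79) + 6089/5898 = 2*(-134) + 6089/5898 = -268 + 6089/5898 = -1574575/5898 ≈ -266.97)
n(l) = -4 + l (n(l) = l - 4 = -4 + l)
n(j(-8, 5)) + q = (-4 - 8) - 1574575/5898 = -12 - 1574575/5898 = -1645351/5898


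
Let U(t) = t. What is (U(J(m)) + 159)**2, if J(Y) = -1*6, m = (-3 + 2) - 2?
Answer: 23409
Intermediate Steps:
m = -3 (m = -1 - 2 = -3)
J(Y) = -6
(U(J(m)) + 159)**2 = (-6 + 159)**2 = 153**2 = 23409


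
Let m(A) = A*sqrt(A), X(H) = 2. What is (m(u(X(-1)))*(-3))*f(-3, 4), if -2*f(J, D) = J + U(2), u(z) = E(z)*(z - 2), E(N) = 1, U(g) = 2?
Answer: 0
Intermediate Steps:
u(z) = -2 + z (u(z) = 1*(z - 2) = 1*(-2 + z) = -2 + z)
m(A) = A**(3/2)
f(J, D) = -1 - J/2 (f(J, D) = -(J + 2)/2 = -(2 + J)/2 = -1 - J/2)
(m(u(X(-1)))*(-3))*f(-3, 4) = ((-2 + 2)**(3/2)*(-3))*(-1 - 1/2*(-3)) = (0**(3/2)*(-3))*(-1 + 3/2) = (0*(-3))*(1/2) = 0*(1/2) = 0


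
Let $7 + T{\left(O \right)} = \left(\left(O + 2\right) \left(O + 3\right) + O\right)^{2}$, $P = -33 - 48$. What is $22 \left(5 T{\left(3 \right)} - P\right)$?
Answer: $120802$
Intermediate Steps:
$P = -81$ ($P = -33 - 48 = -81$)
$T{\left(O \right)} = -7 + \left(O + \left(2 + O\right) \left(3 + O\right)\right)^{2}$ ($T{\left(O \right)} = -7 + \left(\left(O + 2\right) \left(O + 3\right) + O\right)^{2} = -7 + \left(\left(2 + O\right) \left(3 + O\right) + O\right)^{2} = -7 + \left(O + \left(2 + O\right) \left(3 + O\right)\right)^{2}$)
$22 \left(5 T{\left(3 \right)} - P\right) = 22 \left(5 \left(-7 + \left(6 + 3^{2} + 6 \cdot 3\right)^{2}\right) - -81\right) = 22 \left(5 \left(-7 + \left(6 + 9 + 18\right)^{2}\right) + 81\right) = 22 \left(5 \left(-7 + 33^{2}\right) + 81\right) = 22 \left(5 \left(-7 + 1089\right) + 81\right) = 22 \left(5 \cdot 1082 + 81\right) = 22 \left(5410 + 81\right) = 22 \cdot 5491 = 120802$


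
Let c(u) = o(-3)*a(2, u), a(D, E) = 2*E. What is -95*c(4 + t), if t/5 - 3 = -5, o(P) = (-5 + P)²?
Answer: 72960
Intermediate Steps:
t = -10 (t = 15 + 5*(-5) = 15 - 25 = -10)
c(u) = 128*u (c(u) = (-5 - 3)²*(2*u) = (-8)²*(2*u) = 64*(2*u) = 128*u)
-95*c(4 + t) = -12160*(4 - 10) = -12160*(-6) = -95*(-768) = 72960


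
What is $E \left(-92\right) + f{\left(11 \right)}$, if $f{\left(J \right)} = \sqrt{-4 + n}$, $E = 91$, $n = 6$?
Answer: $-8372 + \sqrt{2} \approx -8370.6$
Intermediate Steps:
$f{\left(J \right)} = \sqrt{2}$ ($f{\left(J \right)} = \sqrt{-4 + 6} = \sqrt{2}$)
$E \left(-92\right) + f{\left(11 \right)} = 91 \left(-92\right) + \sqrt{2} = -8372 + \sqrt{2}$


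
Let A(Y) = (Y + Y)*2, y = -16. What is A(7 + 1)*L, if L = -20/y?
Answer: 40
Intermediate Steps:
L = 5/4 (L = -20/(-16) = -20*(-1/16) = 5/4 ≈ 1.2500)
A(Y) = 4*Y (A(Y) = (2*Y)*2 = 4*Y)
A(7 + 1)*L = (4*(7 + 1))*(5/4) = (4*8)*(5/4) = 32*(5/4) = 40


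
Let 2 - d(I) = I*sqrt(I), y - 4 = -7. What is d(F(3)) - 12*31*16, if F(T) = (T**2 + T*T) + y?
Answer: -5950 - 15*sqrt(15) ≈ -6008.1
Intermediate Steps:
y = -3 (y = 4 - 7 = -3)
F(T) = -3 + 2*T**2 (F(T) = (T**2 + T*T) - 3 = (T**2 + T**2) - 3 = 2*T**2 - 3 = -3 + 2*T**2)
d(I) = 2 - I**(3/2) (d(I) = 2 - I*sqrt(I) = 2 - I**(3/2))
d(F(3)) - 12*31*16 = (2 - (-3 + 2*3**2)**(3/2)) - 12*31*16 = (2 - (-3 + 2*9)**(3/2)) - 372*16 = (2 - (-3 + 18)**(3/2)) - 5952 = (2 - 15**(3/2)) - 5952 = (2 - 15*sqrt(15)) - 5952 = -5950 - 15*sqrt(15)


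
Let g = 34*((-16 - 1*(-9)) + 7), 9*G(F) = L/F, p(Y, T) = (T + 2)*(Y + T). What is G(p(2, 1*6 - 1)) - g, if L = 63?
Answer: 1/7 ≈ 0.14286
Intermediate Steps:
p(Y, T) = (2 + T)*(T + Y)
G(F) = 7/F (G(F) = (63/F)/9 = 7/F)
g = 0 (g = 34*((-16 + 9) + 7) = 34*(-7 + 7) = 34*0 = 0)
G(p(2, 1*6 - 1)) - g = 7/((1*6 - 1)**2 + 2*(1*6 - 1) + 2*2 + (1*6 - 1)*2) - 1*0 = 7/((6 - 1)**2 + 2*(6 - 1) + 4 + (6 - 1)*2) + 0 = 7/(5**2 + 2*5 + 4 + 5*2) + 0 = 7/(25 + 10 + 4 + 10) + 0 = 7/49 + 0 = 7*(1/49) + 0 = 1/7 + 0 = 1/7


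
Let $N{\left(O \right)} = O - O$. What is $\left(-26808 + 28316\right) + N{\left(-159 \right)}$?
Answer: $1508$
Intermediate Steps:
$N{\left(O \right)} = 0$
$\left(-26808 + 28316\right) + N{\left(-159 \right)} = \left(-26808 + 28316\right) + 0 = 1508 + 0 = 1508$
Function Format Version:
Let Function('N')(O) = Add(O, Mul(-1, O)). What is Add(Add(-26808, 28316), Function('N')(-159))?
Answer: 1508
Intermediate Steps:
Function('N')(O) = 0
Add(Add(-26808, 28316), Function('N')(-159)) = Add(Add(-26808, 28316), 0) = Add(1508, 0) = 1508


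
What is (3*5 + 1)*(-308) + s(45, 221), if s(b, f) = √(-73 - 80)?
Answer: -4928 + 3*I*√17 ≈ -4928.0 + 12.369*I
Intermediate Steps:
s(b, f) = 3*I*√17 (s(b, f) = √(-153) = 3*I*√17)
(3*5 + 1)*(-308) + s(45, 221) = (3*5 + 1)*(-308) + 3*I*√17 = (15 + 1)*(-308) + 3*I*√17 = 16*(-308) + 3*I*√17 = -4928 + 3*I*√17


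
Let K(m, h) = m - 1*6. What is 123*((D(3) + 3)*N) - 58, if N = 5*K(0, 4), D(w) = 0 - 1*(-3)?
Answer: -22198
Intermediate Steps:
K(m, h) = -6 + m (K(m, h) = m - 6 = -6 + m)
D(w) = 3 (D(w) = 0 + 3 = 3)
N = -30 (N = 5*(-6 + 0) = 5*(-6) = -30)
123*((D(3) + 3)*N) - 58 = 123*((3 + 3)*(-30)) - 58 = 123*(6*(-30)) - 58 = 123*(-180) - 58 = -22140 - 58 = -22198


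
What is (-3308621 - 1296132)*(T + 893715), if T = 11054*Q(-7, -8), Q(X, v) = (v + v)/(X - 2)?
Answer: -37852446481147/9 ≈ -4.2058e+12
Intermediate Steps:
Q(X, v) = 2*v/(-2 + X) (Q(X, v) = (2*v)/(-2 + X) = 2*v/(-2 + X))
T = 176864/9 (T = 11054*(2*(-8)/(-2 - 7)) = 11054*(2*(-8)/(-9)) = 11054*(2*(-8)*(-⅑)) = 11054*(16/9) = 176864/9 ≈ 19652.)
(-3308621 - 1296132)*(T + 893715) = (-3308621 - 1296132)*(176864/9 + 893715) = -4604753*8220299/9 = -37852446481147/9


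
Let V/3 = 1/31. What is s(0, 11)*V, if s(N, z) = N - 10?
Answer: -30/31 ≈ -0.96774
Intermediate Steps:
V = 3/31 ≈ 0.096774
s(N, z) = -10 + N
s(0, 11)*V = (-10 + 0)*(3/31) = -10*3/31 = -30/31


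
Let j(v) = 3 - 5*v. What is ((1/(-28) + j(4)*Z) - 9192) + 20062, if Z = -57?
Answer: 331491/28 ≈ 11839.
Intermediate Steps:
((1/(-28) + j(4)*Z) - 9192) + 20062 = ((1/(-28) + (3 - 5*4)*(-57)) - 9192) + 20062 = ((-1/28 + (3 - 20)*(-57)) - 9192) + 20062 = ((-1/28 - 17*(-57)) - 9192) + 20062 = ((-1/28 + 969) - 9192) + 20062 = (27131/28 - 9192) + 20062 = -230245/28 + 20062 = 331491/28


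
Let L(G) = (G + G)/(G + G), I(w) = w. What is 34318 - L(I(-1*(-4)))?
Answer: 34317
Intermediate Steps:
L(G) = 1 (L(G) = (2*G)/((2*G)) = (2*G)*(1/(2*G)) = 1)
34318 - L(I(-1*(-4))) = 34318 - 1*1 = 34318 - 1 = 34317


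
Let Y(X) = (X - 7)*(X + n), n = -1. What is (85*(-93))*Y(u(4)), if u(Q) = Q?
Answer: 71145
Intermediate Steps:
Y(X) = (-1 + X)*(-7 + X) (Y(X) = (X - 7)*(X - 1) = (-7 + X)*(-1 + X) = (-1 + X)*(-7 + X))
(85*(-93))*Y(u(4)) = (85*(-93))*(7 + 4**2 - 8*4) = -7905*(7 + 16 - 32) = -7905*(-9) = 71145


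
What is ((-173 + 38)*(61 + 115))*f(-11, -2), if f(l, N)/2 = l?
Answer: 522720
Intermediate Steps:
f(l, N) = 2*l
((-173 + 38)*(61 + 115))*f(-11, -2) = ((-173 + 38)*(61 + 115))*(2*(-11)) = -135*176*(-22) = -23760*(-22) = 522720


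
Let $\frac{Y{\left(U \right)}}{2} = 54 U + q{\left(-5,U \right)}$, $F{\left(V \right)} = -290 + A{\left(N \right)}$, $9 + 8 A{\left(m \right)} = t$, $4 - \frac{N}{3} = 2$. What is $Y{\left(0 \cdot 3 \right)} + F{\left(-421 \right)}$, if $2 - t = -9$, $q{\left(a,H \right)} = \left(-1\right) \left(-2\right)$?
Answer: $- \frac{1143}{4} \approx -285.75$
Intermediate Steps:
$N = 6$ ($N = 12 - 6 = 6$)
$q{\left(a,H \right)} = 2$
$t = 11$ ($t = 2 - -9 = 2 + 9 = 11$)
$A{\left(m \right)} = \frac{1}{4}$ ($A{\left(m \right)} = - \frac{9}{8} + \frac{1}{8} \cdot 11 = - \frac{9}{8} + \frac{11}{8} = \frac{1}{4}$)
$F{\left(V \right)} = - \frac{1159}{4}$ ($F{\left(V \right)} = -290 + \frac{1}{4} = - \frac{1159}{4}$)
$Y{\left(U \right)} = 4 + 108 U$ ($Y{\left(U \right)} = 2 \left(54 U + 2\right) = 2 \left(2 + 54 U\right) = 4 + 108 U$)
$Y{\left(0 \cdot 3 \right)} + F{\left(-421 \right)} = \left(4 + 108 \cdot 0 \cdot 3\right) - \frac{1159}{4} = \left(4 + 108 \cdot 0\right) - \frac{1159}{4} = \left(4 + 0\right) - \frac{1159}{4} = 4 - \frac{1159}{4} = - \frac{1143}{4}$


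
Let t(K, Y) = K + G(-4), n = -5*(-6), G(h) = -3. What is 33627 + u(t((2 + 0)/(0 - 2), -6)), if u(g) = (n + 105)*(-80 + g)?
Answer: 22287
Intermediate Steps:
n = 30
t(K, Y) = -3 + K (t(K, Y) = K - 3 = -3 + K)
u(g) = -10800 + 135*g (u(g) = (30 + 105)*(-80 + g) = 135*(-80 + g) = -10800 + 135*g)
33627 + u(t((2 + 0)/(0 - 2), -6)) = 33627 + (-10800 + 135*(-3 + (2 + 0)/(0 - 2))) = 33627 + (-10800 + 135*(-3 + 2/(-2))) = 33627 + (-10800 + 135*(-3 + 2*(-½))) = 33627 + (-10800 + 135*(-3 - 1)) = 33627 + (-10800 + 135*(-4)) = 33627 + (-10800 - 540) = 33627 - 11340 = 22287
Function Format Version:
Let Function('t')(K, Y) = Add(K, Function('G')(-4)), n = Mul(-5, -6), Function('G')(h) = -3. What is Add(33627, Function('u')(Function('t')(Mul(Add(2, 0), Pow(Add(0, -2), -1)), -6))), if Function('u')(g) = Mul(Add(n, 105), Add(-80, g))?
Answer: 22287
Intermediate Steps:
n = 30
Function('t')(K, Y) = Add(-3, K) (Function('t')(K, Y) = Add(K, -3) = Add(-3, K))
Function('u')(g) = Add(-10800, Mul(135, g)) (Function('u')(g) = Mul(Add(30, 105), Add(-80, g)) = Mul(135, Add(-80, g)) = Add(-10800, Mul(135, g)))
Add(33627, Function('u')(Function('t')(Mul(Add(2, 0), Pow(Add(0, -2), -1)), -6))) = Add(33627, Add(-10800, Mul(135, Add(-3, Mul(Add(2, 0), Pow(Add(0, -2), -1)))))) = Add(33627, Add(-10800, Mul(135, Add(-3, Mul(2, Pow(-2, -1)))))) = Add(33627, Add(-10800, Mul(135, Add(-3, Mul(2, Rational(-1, 2)))))) = Add(33627, Add(-10800, Mul(135, Add(-3, -1)))) = Add(33627, Add(-10800, Mul(135, -4))) = Add(33627, Add(-10800, -540)) = Add(33627, -11340) = 22287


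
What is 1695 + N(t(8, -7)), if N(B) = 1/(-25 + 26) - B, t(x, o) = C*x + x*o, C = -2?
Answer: 1768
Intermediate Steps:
t(x, o) = -2*x + o*x (t(x, o) = -2*x + x*o = -2*x + o*x)
N(B) = 1 - B (N(B) = 1/1 - B = 1 - B)
1695 + N(t(8, -7)) = 1695 + (1 - 8*(-2 - 7)) = 1695 + (1 - 8*(-9)) = 1695 + (1 - 1*(-72)) = 1695 + (1 + 72) = 1695 + 73 = 1768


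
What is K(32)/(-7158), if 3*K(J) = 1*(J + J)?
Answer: -32/10737 ≈ -0.0029803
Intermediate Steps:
K(J) = 2*J/3 (K(J) = (1*(J + J))/3 = (1*(2*J))/3 = (2*J)/3 = 2*J/3)
K(32)/(-7158) = ((⅔)*32)/(-7158) = (64/3)*(-1/7158) = -32/10737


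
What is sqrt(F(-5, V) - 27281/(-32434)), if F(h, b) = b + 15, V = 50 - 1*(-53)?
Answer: 3*sqrt(13890736218)/32434 ≈ 10.901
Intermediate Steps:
V = 103 (V = 50 + 53 = 103)
F(h, b) = 15 + b
sqrt(F(-5, V) - 27281/(-32434)) = sqrt((15 + 103) - 27281/(-32434)) = sqrt(118 - 27281*(-1/32434)) = sqrt(118 + 27281/32434) = sqrt(3854493/32434) = 3*sqrt(13890736218)/32434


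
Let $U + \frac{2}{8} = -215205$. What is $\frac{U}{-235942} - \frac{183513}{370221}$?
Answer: $\frac{48500104819}{116467577576} \approx 0.41643$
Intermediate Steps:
$U = - \frac{860821}{4}$ ($U = - \frac{1}{4} - 215205 = - \frac{860821}{4} \approx -2.1521 \cdot 10^{5}$)
$\frac{U}{-235942} - \frac{183513}{370221} = - \frac{860821}{4 \left(-235942\right)} - \frac{183513}{370221} = \left(- \frac{860821}{4}\right) \left(- \frac{1}{235942}\right) - \frac{61171}{123407} = \frac{860821}{943768} - \frac{61171}{123407} = \frac{48500104819}{116467577576}$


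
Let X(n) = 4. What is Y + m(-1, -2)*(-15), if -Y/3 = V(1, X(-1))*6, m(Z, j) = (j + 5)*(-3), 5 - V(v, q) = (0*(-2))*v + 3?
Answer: 99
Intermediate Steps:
V(v, q) = 2 (V(v, q) = 5 - ((0*(-2))*v + 3) = 5 - (0*v + 3) = 5 - (0 + 3) = 5 - 1*3 = 5 - 3 = 2)
m(Z, j) = -15 - 3*j (m(Z, j) = (5 + j)*(-3) = -15 - 3*j)
Y = -36 (Y = -6*6 = -3*12 = -36)
Y + m(-1, -2)*(-15) = -36 + (-15 - 3*(-2))*(-15) = -36 + (-15 + 6)*(-15) = -36 - 9*(-15) = -36 + 135 = 99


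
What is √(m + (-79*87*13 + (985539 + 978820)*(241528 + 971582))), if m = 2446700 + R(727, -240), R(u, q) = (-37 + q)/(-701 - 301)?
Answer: √2392527379400256918/1002 ≈ 1.5437e+6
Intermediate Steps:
R(u, q) = 37/1002 - q/1002 (R(u, q) = (-37 + q)/(-1002) = (-37 + q)*(-1/1002) = 37/1002 - q/1002)
m = 2451593677/1002 (m = 2446700 + (37/1002 - 1/1002*(-240)) = 2446700 + (37/1002 + 40/167) = 2446700 + 277/1002 = 2451593677/1002 ≈ 2.4467e+6)
√(m + (-79*87*13 + (985539 + 978820)*(241528 + 971582))) = √(2451593677/1002 + (-79*87*13 + (985539 + 978820)*(241528 + 971582))) = √(2451593677/1002 + (-6873*13 + 1964359*1213110)) = √(2451593677/1002 + (-89349 + 2382983546490)) = √(2451593677/1002 + 2382983457141) = √(2387751875648959/1002) = √2392527379400256918/1002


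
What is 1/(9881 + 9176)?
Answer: 1/19057 ≈ 5.2474e-5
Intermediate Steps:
1/(9881 + 9176) = 1/19057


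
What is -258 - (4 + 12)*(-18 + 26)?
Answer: -386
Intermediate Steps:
-258 - (4 + 12)*(-18 + 26) = -258 - 16*8 = -258 - 1*128 = -258 - 128 = -386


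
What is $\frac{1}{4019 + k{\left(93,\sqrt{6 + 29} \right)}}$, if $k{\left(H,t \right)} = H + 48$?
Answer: $\frac{1}{4160} \approx 0.00024038$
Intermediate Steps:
$k{\left(H,t \right)} = 48 + H$
$\frac{1}{4019 + k{\left(93,\sqrt{6 + 29} \right)}} = \frac{1}{4019 + \left(48 + 93\right)} = \frac{1}{4019 + 141} = \frac{1}{4160}$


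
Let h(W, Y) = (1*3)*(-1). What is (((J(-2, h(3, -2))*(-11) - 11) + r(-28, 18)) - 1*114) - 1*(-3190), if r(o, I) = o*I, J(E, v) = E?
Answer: 2583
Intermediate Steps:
h(W, Y) = -3 (h(W, Y) = 3*(-1) = -3)
r(o, I) = I*o
(((J(-2, h(3, -2))*(-11) - 11) + r(-28, 18)) - 1*114) - 1*(-3190) = (((-2*(-11) - 11) + 18*(-28)) - 1*114) - 1*(-3190) = (((22 - 11) - 504) - 114) + 3190 = ((11 - 504) - 114) + 3190 = (-493 - 114) + 3190 = -607 + 3190 = 2583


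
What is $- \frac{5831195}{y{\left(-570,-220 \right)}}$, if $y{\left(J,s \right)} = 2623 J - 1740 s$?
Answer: $\frac{1166239}{222462} \approx 5.2424$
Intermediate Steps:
$y{\left(J,s \right)} = - 1740 s + 2623 J$
$- \frac{5831195}{y{\left(-570,-220 \right)}} = - \frac{5831195}{\left(-1740\right) \left(-220\right) + 2623 \left(-570\right)} = - \frac{5831195}{382800 - 1495110} = - \frac{5831195}{-1112310} = \left(-5831195\right) \left(- \frac{1}{1112310}\right) = \frac{1166239}{222462}$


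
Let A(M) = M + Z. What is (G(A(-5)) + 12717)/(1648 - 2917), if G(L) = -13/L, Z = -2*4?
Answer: -12718/1269 ≈ -10.022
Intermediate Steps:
Z = -8
A(M) = -8 + M (A(M) = M - 8 = -8 + M)
(G(A(-5)) + 12717)/(1648 - 2917) = (-13/(-8 - 5) + 12717)/(1648 - 2917) = (-13/(-13) + 12717)/(-1269) = (-13*(-1/13) + 12717)*(-1/1269) = (1 + 12717)*(-1/1269) = 12718*(-1/1269) = -12718/1269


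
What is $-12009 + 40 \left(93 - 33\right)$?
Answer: $-9609$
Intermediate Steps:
$-12009 + 40 \left(93 - 33\right) = -12009 + 40 \cdot 60 = -12009 + 2400 = -9609$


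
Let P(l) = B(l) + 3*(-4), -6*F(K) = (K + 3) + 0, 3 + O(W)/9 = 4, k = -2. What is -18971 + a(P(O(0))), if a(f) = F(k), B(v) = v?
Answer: -113827/6 ≈ -18971.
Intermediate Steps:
O(W) = 9 (O(W) = -27 + 9*4 = -27 + 36 = 9)
F(K) = -½ - K/6 (F(K) = -((K + 3) + 0)/6 = -((3 + K) + 0)/6 = -(3 + K)/6 = -½ - K/6)
P(l) = -12 + l (P(l) = l + 3*(-4) = l - 12 = -12 + l)
a(f) = -⅙ (a(f) = -½ - ⅙*(-2) = -½ + ⅓ = -⅙)
-18971 + a(P(O(0))) = -18971 - ⅙ = -113827/6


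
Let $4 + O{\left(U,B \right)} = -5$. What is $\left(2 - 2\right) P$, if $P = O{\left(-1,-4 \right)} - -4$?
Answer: $0$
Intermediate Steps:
$O{\left(U,B \right)} = -9$ ($O{\left(U,B \right)} = -4 - 5 = -9$)
$P = -5$ ($P = -9 - -4 = -9 + 4 = -5$)
$\left(2 - 2\right) P = \left(2 - 2\right) \left(-5\right) = 0 \left(-5\right) = 0$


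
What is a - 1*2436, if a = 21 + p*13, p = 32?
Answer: -1999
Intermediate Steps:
a = 437 (a = 21 + 32*13 = 21 + 416 = 437)
a - 1*2436 = 437 - 1*2436 = 437 - 2436 = -1999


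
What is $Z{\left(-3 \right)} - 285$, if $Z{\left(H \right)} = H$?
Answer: $-288$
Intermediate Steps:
$Z{\left(-3 \right)} - 285 = -3 - 285 = -288$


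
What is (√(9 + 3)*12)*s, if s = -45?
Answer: -1080*√3 ≈ -1870.6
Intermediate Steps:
(√(9 + 3)*12)*s = (√(9 + 3)*12)*(-45) = (√12*12)*(-45) = ((2*√3)*12)*(-45) = (24*√3)*(-45) = -1080*√3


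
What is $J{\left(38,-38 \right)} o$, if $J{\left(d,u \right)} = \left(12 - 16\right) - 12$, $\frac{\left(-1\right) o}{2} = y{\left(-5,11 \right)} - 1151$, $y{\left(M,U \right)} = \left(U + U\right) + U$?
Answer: $-35776$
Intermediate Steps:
$y{\left(M,U \right)} = 3 U$ ($y{\left(M,U \right)} = 2 U + U = 3 U$)
$o = 2236$ ($o = - 2 \left(3 \cdot 11 - 1151\right) = - 2 \left(33 - 1151\right) = \left(-2\right) \left(-1118\right) = 2236$)
$J{\left(d,u \right)} = -16$ ($J{\left(d,u \right)} = \left(12 - 16\right) - 12 = -4 - 12 = -16$)
$J{\left(38,-38 \right)} o = \left(-16\right) 2236 = -35776$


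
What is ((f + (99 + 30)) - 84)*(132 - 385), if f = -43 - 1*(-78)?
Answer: -20240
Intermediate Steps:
f = 35 (f = -43 + 78 = 35)
((f + (99 + 30)) - 84)*(132 - 385) = ((35 + (99 + 30)) - 84)*(132 - 385) = ((35 + 129) - 84)*(-253) = (164 - 84)*(-253) = 80*(-253) = -20240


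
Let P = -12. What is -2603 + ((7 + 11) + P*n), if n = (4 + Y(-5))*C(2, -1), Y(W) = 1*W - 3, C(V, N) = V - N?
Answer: -2441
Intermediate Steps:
Y(W) = -3 + W (Y(W) = W - 3 = -3 + W)
n = -12 (n = (4 + (-3 - 5))*(2 - 1*(-1)) = (4 - 8)*(2 + 1) = -4*3 = -12)
-2603 + ((7 + 11) + P*n) = -2603 + ((7 + 11) - 12*(-12)) = -2603 + (18 + 144) = -2603 + 162 = -2441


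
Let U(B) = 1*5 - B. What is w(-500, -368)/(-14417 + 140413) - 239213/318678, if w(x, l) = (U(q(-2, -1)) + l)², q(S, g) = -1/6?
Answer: 70880694289/240912919728 ≈ 0.29422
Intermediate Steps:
q(S, g) = -⅙ (q(S, g) = -1*⅙ = -⅙)
U(B) = 5 - B
w(x, l) = (31/6 + l)² (w(x, l) = ((5 - 1*(-⅙)) + l)² = ((5 + ⅙) + l)² = (31/6 + l)²)
w(-500, -368)/(-14417 + 140413) - 239213/318678 = ((31 + 6*(-368))²/36)/(-14417 + 140413) - 239213/318678 = ((31 - 2208)²/36)/125996 - 239213*1/318678 = ((1/36)*(-2177)²)*(1/125996) - 239213/318678 = ((1/36)*4739329)*(1/125996) - 239213/318678 = (4739329/36)*(1/125996) - 239213/318678 = 4739329/4535856 - 239213/318678 = 70880694289/240912919728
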